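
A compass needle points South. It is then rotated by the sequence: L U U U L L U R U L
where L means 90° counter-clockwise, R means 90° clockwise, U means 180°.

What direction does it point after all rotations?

Answer: Final heading: East

Derivation:
Start: South
  L (left (90° counter-clockwise)) -> East
  U (U-turn (180°)) -> West
  U (U-turn (180°)) -> East
  U (U-turn (180°)) -> West
  L (left (90° counter-clockwise)) -> South
  L (left (90° counter-clockwise)) -> East
  U (U-turn (180°)) -> West
  R (right (90° clockwise)) -> North
  U (U-turn (180°)) -> South
  L (left (90° counter-clockwise)) -> East
Final: East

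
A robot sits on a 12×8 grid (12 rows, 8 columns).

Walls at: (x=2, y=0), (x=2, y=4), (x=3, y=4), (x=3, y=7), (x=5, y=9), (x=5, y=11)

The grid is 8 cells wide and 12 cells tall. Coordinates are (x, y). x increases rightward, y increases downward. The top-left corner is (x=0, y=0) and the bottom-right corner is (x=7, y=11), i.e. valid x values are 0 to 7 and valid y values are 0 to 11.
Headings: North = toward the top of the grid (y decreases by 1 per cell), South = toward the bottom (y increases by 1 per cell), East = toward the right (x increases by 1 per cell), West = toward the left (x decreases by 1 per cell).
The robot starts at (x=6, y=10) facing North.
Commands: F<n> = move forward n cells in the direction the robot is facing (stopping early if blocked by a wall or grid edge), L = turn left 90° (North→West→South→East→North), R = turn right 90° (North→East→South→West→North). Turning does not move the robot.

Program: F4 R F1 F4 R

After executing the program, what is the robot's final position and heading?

Start: (x=6, y=10), facing North
  F4: move forward 4, now at (x=6, y=6)
  R: turn right, now facing East
  F1: move forward 1, now at (x=7, y=6)
  F4: move forward 0/4 (blocked), now at (x=7, y=6)
  R: turn right, now facing South
Final: (x=7, y=6), facing South

Answer: Final position: (x=7, y=6), facing South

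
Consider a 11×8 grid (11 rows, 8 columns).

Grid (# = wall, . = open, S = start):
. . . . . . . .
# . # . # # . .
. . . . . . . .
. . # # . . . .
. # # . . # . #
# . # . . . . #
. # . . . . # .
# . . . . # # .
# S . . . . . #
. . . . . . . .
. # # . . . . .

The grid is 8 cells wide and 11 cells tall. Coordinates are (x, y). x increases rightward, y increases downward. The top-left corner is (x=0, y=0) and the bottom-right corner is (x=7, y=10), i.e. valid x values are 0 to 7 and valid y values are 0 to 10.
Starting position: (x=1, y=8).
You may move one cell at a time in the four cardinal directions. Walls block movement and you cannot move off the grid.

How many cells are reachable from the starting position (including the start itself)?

Answer: Reachable cells: 62

Derivation:
BFS flood-fill from (x=1, y=8):
  Distance 0: (x=1, y=8)
  Distance 1: (x=1, y=7), (x=2, y=8), (x=1, y=9)
  Distance 2: (x=2, y=7), (x=3, y=8), (x=0, y=9), (x=2, y=9)
  Distance 3: (x=2, y=6), (x=3, y=7), (x=4, y=8), (x=3, y=9), (x=0, y=10)
  Distance 4: (x=3, y=6), (x=4, y=7), (x=5, y=8), (x=4, y=9), (x=3, y=10)
  Distance 5: (x=3, y=5), (x=4, y=6), (x=6, y=8), (x=5, y=9), (x=4, y=10)
  Distance 6: (x=3, y=4), (x=4, y=5), (x=5, y=6), (x=6, y=9), (x=5, y=10)
  Distance 7: (x=4, y=4), (x=5, y=5), (x=7, y=9), (x=6, y=10)
  Distance 8: (x=4, y=3), (x=6, y=5), (x=7, y=10)
  Distance 9: (x=4, y=2), (x=5, y=3), (x=6, y=4)
  Distance 10: (x=3, y=2), (x=5, y=2), (x=6, y=3)
  Distance 11: (x=3, y=1), (x=2, y=2), (x=6, y=2), (x=7, y=3)
  Distance 12: (x=3, y=0), (x=6, y=1), (x=1, y=2), (x=7, y=2)
  Distance 13: (x=2, y=0), (x=4, y=0), (x=6, y=0), (x=1, y=1), (x=7, y=1), (x=0, y=2), (x=1, y=3)
  Distance 14: (x=1, y=0), (x=5, y=0), (x=7, y=0), (x=0, y=3)
  Distance 15: (x=0, y=0), (x=0, y=4)
Total reachable: 62 (grid has 66 open cells total)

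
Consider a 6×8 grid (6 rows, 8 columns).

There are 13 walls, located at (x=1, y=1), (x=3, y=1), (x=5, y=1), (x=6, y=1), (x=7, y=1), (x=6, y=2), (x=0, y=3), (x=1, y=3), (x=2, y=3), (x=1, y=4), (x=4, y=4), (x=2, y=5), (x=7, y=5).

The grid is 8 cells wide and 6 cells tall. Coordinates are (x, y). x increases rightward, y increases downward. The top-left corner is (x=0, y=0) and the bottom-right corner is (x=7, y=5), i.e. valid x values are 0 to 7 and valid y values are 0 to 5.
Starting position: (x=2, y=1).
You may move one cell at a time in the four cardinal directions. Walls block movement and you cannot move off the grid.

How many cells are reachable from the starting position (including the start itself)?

Answer: Reachable cells: 32

Derivation:
BFS flood-fill from (x=2, y=1):
  Distance 0: (x=2, y=1)
  Distance 1: (x=2, y=0), (x=2, y=2)
  Distance 2: (x=1, y=0), (x=3, y=0), (x=1, y=2), (x=3, y=2)
  Distance 3: (x=0, y=0), (x=4, y=0), (x=0, y=2), (x=4, y=2), (x=3, y=3)
  Distance 4: (x=5, y=0), (x=0, y=1), (x=4, y=1), (x=5, y=2), (x=4, y=3), (x=3, y=4)
  Distance 5: (x=6, y=0), (x=5, y=3), (x=2, y=4), (x=3, y=5)
  Distance 6: (x=7, y=0), (x=6, y=3), (x=5, y=4), (x=4, y=5)
  Distance 7: (x=7, y=3), (x=6, y=4), (x=5, y=5)
  Distance 8: (x=7, y=2), (x=7, y=4), (x=6, y=5)
Total reachable: 32 (grid has 35 open cells total)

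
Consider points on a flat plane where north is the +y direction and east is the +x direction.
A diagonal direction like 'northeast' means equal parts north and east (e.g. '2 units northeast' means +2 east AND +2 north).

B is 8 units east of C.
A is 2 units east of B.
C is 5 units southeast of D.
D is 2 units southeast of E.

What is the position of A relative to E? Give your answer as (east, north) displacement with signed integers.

Place E at the origin (east=0, north=0).
  D is 2 units southeast of E: delta (east=+2, north=-2); D at (east=2, north=-2).
  C is 5 units southeast of D: delta (east=+5, north=-5); C at (east=7, north=-7).
  B is 8 units east of C: delta (east=+8, north=+0); B at (east=15, north=-7).
  A is 2 units east of B: delta (east=+2, north=+0); A at (east=17, north=-7).
Therefore A relative to E: (east=17, north=-7).

Answer: A is at (east=17, north=-7) relative to E.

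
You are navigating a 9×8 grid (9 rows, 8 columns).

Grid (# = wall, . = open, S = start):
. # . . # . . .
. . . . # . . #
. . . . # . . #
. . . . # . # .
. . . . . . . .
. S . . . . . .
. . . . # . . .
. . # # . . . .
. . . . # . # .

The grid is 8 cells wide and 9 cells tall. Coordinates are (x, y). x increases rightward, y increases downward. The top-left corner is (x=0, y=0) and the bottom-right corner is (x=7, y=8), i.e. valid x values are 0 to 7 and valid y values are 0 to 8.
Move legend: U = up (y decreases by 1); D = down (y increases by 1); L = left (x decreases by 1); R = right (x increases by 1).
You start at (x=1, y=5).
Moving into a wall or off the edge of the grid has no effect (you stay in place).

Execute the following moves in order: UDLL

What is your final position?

Start: (x=1, y=5)
  U (up): (x=1, y=5) -> (x=1, y=4)
  D (down): (x=1, y=4) -> (x=1, y=5)
  L (left): (x=1, y=5) -> (x=0, y=5)
  L (left): blocked, stay at (x=0, y=5)
Final: (x=0, y=5)

Answer: Final position: (x=0, y=5)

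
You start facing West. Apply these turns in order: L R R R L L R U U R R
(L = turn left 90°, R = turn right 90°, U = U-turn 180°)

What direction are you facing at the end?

Answer: Final heading: South

Derivation:
Start: West
  L (left (90° counter-clockwise)) -> South
  R (right (90° clockwise)) -> West
  R (right (90° clockwise)) -> North
  R (right (90° clockwise)) -> East
  L (left (90° counter-clockwise)) -> North
  L (left (90° counter-clockwise)) -> West
  R (right (90° clockwise)) -> North
  U (U-turn (180°)) -> South
  U (U-turn (180°)) -> North
  R (right (90° clockwise)) -> East
  R (right (90° clockwise)) -> South
Final: South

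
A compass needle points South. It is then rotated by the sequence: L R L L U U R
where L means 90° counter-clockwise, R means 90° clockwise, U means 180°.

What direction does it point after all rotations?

Answer: Final heading: East

Derivation:
Start: South
  L (left (90° counter-clockwise)) -> East
  R (right (90° clockwise)) -> South
  L (left (90° counter-clockwise)) -> East
  L (left (90° counter-clockwise)) -> North
  U (U-turn (180°)) -> South
  U (U-turn (180°)) -> North
  R (right (90° clockwise)) -> East
Final: East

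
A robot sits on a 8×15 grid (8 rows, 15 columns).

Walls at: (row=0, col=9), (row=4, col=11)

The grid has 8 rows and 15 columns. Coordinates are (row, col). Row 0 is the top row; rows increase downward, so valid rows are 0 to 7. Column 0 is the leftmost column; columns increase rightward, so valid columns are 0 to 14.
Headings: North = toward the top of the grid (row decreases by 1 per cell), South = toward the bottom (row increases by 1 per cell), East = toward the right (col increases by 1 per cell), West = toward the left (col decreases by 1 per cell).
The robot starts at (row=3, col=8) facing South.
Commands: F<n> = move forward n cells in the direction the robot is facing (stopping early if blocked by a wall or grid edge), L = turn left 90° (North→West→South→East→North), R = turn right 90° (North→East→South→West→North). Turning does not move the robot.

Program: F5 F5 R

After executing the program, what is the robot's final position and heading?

Answer: Final position: (row=7, col=8), facing West

Derivation:
Start: (row=3, col=8), facing South
  F5: move forward 4/5 (blocked), now at (row=7, col=8)
  F5: move forward 0/5 (blocked), now at (row=7, col=8)
  R: turn right, now facing West
Final: (row=7, col=8), facing West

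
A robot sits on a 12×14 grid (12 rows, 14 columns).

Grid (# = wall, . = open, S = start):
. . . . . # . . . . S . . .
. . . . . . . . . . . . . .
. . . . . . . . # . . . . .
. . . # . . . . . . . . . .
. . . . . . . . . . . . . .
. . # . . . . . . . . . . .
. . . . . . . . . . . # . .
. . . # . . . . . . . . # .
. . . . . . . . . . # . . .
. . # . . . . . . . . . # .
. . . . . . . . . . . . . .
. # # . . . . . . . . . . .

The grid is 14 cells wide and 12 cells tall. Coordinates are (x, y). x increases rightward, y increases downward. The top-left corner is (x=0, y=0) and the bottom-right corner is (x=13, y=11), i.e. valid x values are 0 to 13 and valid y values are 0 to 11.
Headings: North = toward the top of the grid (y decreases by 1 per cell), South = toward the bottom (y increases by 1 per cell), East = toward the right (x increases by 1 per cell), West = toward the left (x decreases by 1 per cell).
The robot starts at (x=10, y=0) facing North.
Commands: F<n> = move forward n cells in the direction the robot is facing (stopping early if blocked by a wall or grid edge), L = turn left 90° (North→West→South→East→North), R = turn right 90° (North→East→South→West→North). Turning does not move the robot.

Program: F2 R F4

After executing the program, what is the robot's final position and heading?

Answer: Final position: (x=13, y=0), facing East

Derivation:
Start: (x=10, y=0), facing North
  F2: move forward 0/2 (blocked), now at (x=10, y=0)
  R: turn right, now facing East
  F4: move forward 3/4 (blocked), now at (x=13, y=0)
Final: (x=13, y=0), facing East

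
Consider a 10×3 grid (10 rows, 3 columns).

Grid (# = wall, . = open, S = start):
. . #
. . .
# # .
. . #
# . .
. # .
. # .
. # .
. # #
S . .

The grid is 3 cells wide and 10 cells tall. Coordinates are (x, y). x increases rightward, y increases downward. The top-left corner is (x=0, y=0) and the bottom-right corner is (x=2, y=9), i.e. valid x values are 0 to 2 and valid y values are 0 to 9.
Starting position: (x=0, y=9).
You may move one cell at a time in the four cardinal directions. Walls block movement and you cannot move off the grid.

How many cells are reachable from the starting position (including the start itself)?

BFS flood-fill from (x=0, y=9):
  Distance 0: (x=0, y=9)
  Distance 1: (x=0, y=8), (x=1, y=9)
  Distance 2: (x=0, y=7), (x=2, y=9)
  Distance 3: (x=0, y=6)
  Distance 4: (x=0, y=5)
Total reachable: 7 (grid has 20 open cells total)

Answer: Reachable cells: 7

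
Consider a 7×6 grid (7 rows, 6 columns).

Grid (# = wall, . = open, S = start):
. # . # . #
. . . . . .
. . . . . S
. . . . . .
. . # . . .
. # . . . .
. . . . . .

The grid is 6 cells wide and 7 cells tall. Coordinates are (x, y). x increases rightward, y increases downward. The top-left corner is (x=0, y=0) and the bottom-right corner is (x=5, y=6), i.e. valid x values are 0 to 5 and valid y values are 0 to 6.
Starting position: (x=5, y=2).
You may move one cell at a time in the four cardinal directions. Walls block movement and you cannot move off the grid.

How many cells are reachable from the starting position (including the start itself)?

Answer: Reachable cells: 37

Derivation:
BFS flood-fill from (x=5, y=2):
  Distance 0: (x=5, y=2)
  Distance 1: (x=5, y=1), (x=4, y=2), (x=5, y=3)
  Distance 2: (x=4, y=1), (x=3, y=2), (x=4, y=3), (x=5, y=4)
  Distance 3: (x=4, y=0), (x=3, y=1), (x=2, y=2), (x=3, y=3), (x=4, y=4), (x=5, y=5)
  Distance 4: (x=2, y=1), (x=1, y=2), (x=2, y=3), (x=3, y=4), (x=4, y=5), (x=5, y=6)
  Distance 5: (x=2, y=0), (x=1, y=1), (x=0, y=2), (x=1, y=3), (x=3, y=5), (x=4, y=6)
  Distance 6: (x=0, y=1), (x=0, y=3), (x=1, y=4), (x=2, y=5), (x=3, y=6)
  Distance 7: (x=0, y=0), (x=0, y=4), (x=2, y=6)
  Distance 8: (x=0, y=5), (x=1, y=6)
  Distance 9: (x=0, y=6)
Total reachable: 37 (grid has 37 open cells total)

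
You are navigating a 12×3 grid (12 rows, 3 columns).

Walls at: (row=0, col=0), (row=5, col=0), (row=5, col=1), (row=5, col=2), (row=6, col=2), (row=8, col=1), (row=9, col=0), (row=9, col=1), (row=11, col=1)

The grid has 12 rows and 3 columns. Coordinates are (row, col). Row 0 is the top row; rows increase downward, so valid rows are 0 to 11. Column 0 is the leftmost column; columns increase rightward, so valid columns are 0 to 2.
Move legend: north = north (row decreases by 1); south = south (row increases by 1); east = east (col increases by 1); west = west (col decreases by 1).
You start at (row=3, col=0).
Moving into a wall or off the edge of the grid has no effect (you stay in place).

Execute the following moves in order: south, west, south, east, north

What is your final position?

Start: (row=3, col=0)
  south (south): (row=3, col=0) -> (row=4, col=0)
  west (west): blocked, stay at (row=4, col=0)
  south (south): blocked, stay at (row=4, col=0)
  east (east): (row=4, col=0) -> (row=4, col=1)
  north (north): (row=4, col=1) -> (row=3, col=1)
Final: (row=3, col=1)

Answer: Final position: (row=3, col=1)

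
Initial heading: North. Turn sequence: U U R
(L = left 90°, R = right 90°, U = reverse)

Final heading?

Start: North
  U (U-turn (180°)) -> South
  U (U-turn (180°)) -> North
  R (right (90° clockwise)) -> East
Final: East

Answer: Final heading: East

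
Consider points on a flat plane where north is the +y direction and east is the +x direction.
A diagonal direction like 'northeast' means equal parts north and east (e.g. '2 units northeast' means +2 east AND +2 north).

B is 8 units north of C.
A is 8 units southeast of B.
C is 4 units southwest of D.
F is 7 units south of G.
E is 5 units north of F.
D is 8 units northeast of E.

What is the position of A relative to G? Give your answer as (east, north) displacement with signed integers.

Answer: A is at (east=12, north=2) relative to G.

Derivation:
Place G at the origin (east=0, north=0).
  F is 7 units south of G: delta (east=+0, north=-7); F at (east=0, north=-7).
  E is 5 units north of F: delta (east=+0, north=+5); E at (east=0, north=-2).
  D is 8 units northeast of E: delta (east=+8, north=+8); D at (east=8, north=6).
  C is 4 units southwest of D: delta (east=-4, north=-4); C at (east=4, north=2).
  B is 8 units north of C: delta (east=+0, north=+8); B at (east=4, north=10).
  A is 8 units southeast of B: delta (east=+8, north=-8); A at (east=12, north=2).
Therefore A relative to G: (east=12, north=2).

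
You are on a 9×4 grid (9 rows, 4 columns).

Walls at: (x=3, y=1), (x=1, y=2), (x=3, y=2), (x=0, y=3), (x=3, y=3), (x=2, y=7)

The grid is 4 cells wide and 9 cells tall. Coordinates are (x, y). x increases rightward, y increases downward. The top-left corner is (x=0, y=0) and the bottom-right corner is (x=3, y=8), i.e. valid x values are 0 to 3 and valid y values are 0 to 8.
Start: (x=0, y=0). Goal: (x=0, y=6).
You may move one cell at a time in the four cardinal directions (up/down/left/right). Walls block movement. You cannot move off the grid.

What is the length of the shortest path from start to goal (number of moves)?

Answer: Shortest path length: 10

Derivation:
BFS from (x=0, y=0) until reaching (x=0, y=6):
  Distance 0: (x=0, y=0)
  Distance 1: (x=1, y=0), (x=0, y=1)
  Distance 2: (x=2, y=0), (x=1, y=1), (x=0, y=2)
  Distance 3: (x=3, y=0), (x=2, y=1)
  Distance 4: (x=2, y=2)
  Distance 5: (x=2, y=3)
  Distance 6: (x=1, y=3), (x=2, y=4)
  Distance 7: (x=1, y=4), (x=3, y=4), (x=2, y=5)
  Distance 8: (x=0, y=4), (x=1, y=5), (x=3, y=5), (x=2, y=6)
  Distance 9: (x=0, y=5), (x=1, y=6), (x=3, y=6)
  Distance 10: (x=0, y=6), (x=1, y=7), (x=3, y=7)  <- goal reached here
One shortest path (10 moves): (x=0, y=0) -> (x=1, y=0) -> (x=2, y=0) -> (x=2, y=1) -> (x=2, y=2) -> (x=2, y=3) -> (x=1, y=3) -> (x=1, y=4) -> (x=0, y=4) -> (x=0, y=5) -> (x=0, y=6)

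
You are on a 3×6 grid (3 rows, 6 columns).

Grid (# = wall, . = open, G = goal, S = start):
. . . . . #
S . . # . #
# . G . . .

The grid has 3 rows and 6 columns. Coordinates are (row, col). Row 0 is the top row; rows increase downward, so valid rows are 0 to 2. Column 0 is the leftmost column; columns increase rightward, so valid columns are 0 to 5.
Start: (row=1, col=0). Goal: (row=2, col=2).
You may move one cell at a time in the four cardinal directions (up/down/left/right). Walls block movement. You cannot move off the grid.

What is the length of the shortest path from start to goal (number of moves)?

Answer: Shortest path length: 3

Derivation:
BFS from (row=1, col=0) until reaching (row=2, col=2):
  Distance 0: (row=1, col=0)
  Distance 1: (row=0, col=0), (row=1, col=1)
  Distance 2: (row=0, col=1), (row=1, col=2), (row=2, col=1)
  Distance 3: (row=0, col=2), (row=2, col=2)  <- goal reached here
One shortest path (3 moves): (row=1, col=0) -> (row=1, col=1) -> (row=1, col=2) -> (row=2, col=2)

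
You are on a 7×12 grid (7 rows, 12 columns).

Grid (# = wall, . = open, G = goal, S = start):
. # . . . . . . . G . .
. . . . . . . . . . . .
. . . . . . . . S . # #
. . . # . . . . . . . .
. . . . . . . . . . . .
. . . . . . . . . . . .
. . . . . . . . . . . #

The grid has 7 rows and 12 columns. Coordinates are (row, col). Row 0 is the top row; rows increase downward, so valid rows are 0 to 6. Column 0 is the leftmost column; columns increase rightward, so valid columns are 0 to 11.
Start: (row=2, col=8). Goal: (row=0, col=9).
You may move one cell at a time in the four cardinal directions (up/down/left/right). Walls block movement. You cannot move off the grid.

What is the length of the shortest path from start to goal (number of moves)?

Answer: Shortest path length: 3

Derivation:
BFS from (row=2, col=8) until reaching (row=0, col=9):
  Distance 0: (row=2, col=8)
  Distance 1: (row=1, col=8), (row=2, col=7), (row=2, col=9), (row=3, col=8)
  Distance 2: (row=0, col=8), (row=1, col=7), (row=1, col=9), (row=2, col=6), (row=3, col=7), (row=3, col=9), (row=4, col=8)
  Distance 3: (row=0, col=7), (row=0, col=9), (row=1, col=6), (row=1, col=10), (row=2, col=5), (row=3, col=6), (row=3, col=10), (row=4, col=7), (row=4, col=9), (row=5, col=8)  <- goal reached here
One shortest path (3 moves): (row=2, col=8) -> (row=2, col=9) -> (row=1, col=9) -> (row=0, col=9)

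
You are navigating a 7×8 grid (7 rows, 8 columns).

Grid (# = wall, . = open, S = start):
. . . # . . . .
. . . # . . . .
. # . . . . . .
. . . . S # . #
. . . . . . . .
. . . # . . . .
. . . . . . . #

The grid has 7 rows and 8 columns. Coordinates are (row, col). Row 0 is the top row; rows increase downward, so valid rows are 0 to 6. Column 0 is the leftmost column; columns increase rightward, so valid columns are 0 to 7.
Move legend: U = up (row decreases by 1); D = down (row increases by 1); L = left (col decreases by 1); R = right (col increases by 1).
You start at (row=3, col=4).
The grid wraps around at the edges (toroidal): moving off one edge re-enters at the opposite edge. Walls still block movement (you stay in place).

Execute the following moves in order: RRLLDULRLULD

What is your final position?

Answer: Final position: (row=4, col=0)

Derivation:
Start: (row=3, col=4)
  R (right): blocked, stay at (row=3, col=4)
  R (right): blocked, stay at (row=3, col=4)
  L (left): (row=3, col=4) -> (row=3, col=3)
  L (left): (row=3, col=3) -> (row=3, col=2)
  D (down): (row=3, col=2) -> (row=4, col=2)
  U (up): (row=4, col=2) -> (row=3, col=2)
  L (left): (row=3, col=2) -> (row=3, col=1)
  R (right): (row=3, col=1) -> (row=3, col=2)
  L (left): (row=3, col=2) -> (row=3, col=1)
  U (up): blocked, stay at (row=3, col=1)
  L (left): (row=3, col=1) -> (row=3, col=0)
  D (down): (row=3, col=0) -> (row=4, col=0)
Final: (row=4, col=0)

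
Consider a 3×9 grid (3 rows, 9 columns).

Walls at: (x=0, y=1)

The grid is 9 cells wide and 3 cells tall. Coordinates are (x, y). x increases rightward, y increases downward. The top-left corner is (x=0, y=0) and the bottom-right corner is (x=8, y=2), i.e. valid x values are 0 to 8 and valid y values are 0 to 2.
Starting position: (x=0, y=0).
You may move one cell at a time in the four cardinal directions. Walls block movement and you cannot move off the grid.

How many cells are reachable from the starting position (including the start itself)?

Answer: Reachable cells: 26

Derivation:
BFS flood-fill from (x=0, y=0):
  Distance 0: (x=0, y=0)
  Distance 1: (x=1, y=0)
  Distance 2: (x=2, y=0), (x=1, y=1)
  Distance 3: (x=3, y=0), (x=2, y=1), (x=1, y=2)
  Distance 4: (x=4, y=0), (x=3, y=1), (x=0, y=2), (x=2, y=2)
  Distance 5: (x=5, y=0), (x=4, y=1), (x=3, y=2)
  Distance 6: (x=6, y=0), (x=5, y=1), (x=4, y=2)
  Distance 7: (x=7, y=0), (x=6, y=1), (x=5, y=2)
  Distance 8: (x=8, y=0), (x=7, y=1), (x=6, y=2)
  Distance 9: (x=8, y=1), (x=7, y=2)
  Distance 10: (x=8, y=2)
Total reachable: 26 (grid has 26 open cells total)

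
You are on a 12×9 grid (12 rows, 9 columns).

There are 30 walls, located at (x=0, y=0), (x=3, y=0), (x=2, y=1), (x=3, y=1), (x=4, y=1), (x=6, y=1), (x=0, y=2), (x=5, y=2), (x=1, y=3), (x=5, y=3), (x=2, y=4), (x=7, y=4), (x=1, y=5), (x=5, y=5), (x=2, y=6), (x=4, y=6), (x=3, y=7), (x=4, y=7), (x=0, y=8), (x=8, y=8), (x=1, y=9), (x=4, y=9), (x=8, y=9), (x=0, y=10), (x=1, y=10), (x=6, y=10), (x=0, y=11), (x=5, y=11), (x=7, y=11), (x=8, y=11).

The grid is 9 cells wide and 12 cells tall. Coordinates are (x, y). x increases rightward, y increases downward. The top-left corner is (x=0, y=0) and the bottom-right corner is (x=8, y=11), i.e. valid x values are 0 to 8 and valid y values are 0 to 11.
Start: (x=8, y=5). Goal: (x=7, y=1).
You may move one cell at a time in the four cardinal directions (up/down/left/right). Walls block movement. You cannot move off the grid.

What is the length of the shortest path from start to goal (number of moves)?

BFS from (x=8, y=5) until reaching (x=7, y=1):
  Distance 0: (x=8, y=5)
  Distance 1: (x=8, y=4), (x=7, y=5), (x=8, y=6)
  Distance 2: (x=8, y=3), (x=6, y=5), (x=7, y=6), (x=8, y=7)
  Distance 3: (x=8, y=2), (x=7, y=3), (x=6, y=4), (x=6, y=6), (x=7, y=7)
  Distance 4: (x=8, y=1), (x=7, y=2), (x=6, y=3), (x=5, y=4), (x=5, y=6), (x=6, y=7), (x=7, y=8)
  Distance 5: (x=8, y=0), (x=7, y=1), (x=6, y=2), (x=4, y=4), (x=5, y=7), (x=6, y=8), (x=7, y=9)  <- goal reached here
One shortest path (5 moves): (x=8, y=5) -> (x=8, y=4) -> (x=8, y=3) -> (x=7, y=3) -> (x=7, y=2) -> (x=7, y=1)

Answer: Shortest path length: 5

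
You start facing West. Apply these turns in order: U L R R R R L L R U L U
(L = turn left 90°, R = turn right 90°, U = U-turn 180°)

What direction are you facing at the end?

Start: West
  U (U-turn (180°)) -> East
  L (left (90° counter-clockwise)) -> North
  R (right (90° clockwise)) -> East
  R (right (90° clockwise)) -> South
  R (right (90° clockwise)) -> West
  R (right (90° clockwise)) -> North
  L (left (90° counter-clockwise)) -> West
  L (left (90° counter-clockwise)) -> South
  R (right (90° clockwise)) -> West
  U (U-turn (180°)) -> East
  L (left (90° counter-clockwise)) -> North
  U (U-turn (180°)) -> South
Final: South

Answer: Final heading: South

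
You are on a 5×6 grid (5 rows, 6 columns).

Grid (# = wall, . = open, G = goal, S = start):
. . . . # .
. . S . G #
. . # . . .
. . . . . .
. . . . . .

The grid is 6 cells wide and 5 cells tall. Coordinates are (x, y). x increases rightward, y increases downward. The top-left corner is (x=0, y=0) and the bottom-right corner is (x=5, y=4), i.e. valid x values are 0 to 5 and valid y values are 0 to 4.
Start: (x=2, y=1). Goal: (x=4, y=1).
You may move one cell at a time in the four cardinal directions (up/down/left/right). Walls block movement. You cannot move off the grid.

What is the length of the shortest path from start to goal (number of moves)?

BFS from (x=2, y=1) until reaching (x=4, y=1):
  Distance 0: (x=2, y=1)
  Distance 1: (x=2, y=0), (x=1, y=1), (x=3, y=1)
  Distance 2: (x=1, y=0), (x=3, y=0), (x=0, y=1), (x=4, y=1), (x=1, y=2), (x=3, y=2)  <- goal reached here
One shortest path (2 moves): (x=2, y=1) -> (x=3, y=1) -> (x=4, y=1)

Answer: Shortest path length: 2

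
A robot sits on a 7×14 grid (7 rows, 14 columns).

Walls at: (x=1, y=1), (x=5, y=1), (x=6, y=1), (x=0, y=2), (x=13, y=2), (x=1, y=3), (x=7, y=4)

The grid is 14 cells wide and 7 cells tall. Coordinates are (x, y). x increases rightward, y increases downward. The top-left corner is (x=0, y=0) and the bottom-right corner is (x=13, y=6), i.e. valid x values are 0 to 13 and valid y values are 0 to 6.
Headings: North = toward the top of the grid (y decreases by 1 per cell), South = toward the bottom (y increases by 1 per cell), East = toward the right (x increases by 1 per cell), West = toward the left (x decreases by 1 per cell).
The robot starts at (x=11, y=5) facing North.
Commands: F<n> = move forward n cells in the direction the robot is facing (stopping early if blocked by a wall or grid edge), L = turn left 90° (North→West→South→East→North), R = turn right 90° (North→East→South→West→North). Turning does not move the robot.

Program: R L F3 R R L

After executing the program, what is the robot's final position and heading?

Start: (x=11, y=5), facing North
  R: turn right, now facing East
  L: turn left, now facing North
  F3: move forward 3, now at (x=11, y=2)
  R: turn right, now facing East
  R: turn right, now facing South
  L: turn left, now facing East
Final: (x=11, y=2), facing East

Answer: Final position: (x=11, y=2), facing East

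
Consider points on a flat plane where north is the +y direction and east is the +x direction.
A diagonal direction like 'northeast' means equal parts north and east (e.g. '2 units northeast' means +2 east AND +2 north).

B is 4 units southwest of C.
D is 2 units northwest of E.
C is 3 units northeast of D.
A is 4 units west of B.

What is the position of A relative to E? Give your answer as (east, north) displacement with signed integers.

Place E at the origin (east=0, north=0).
  D is 2 units northwest of E: delta (east=-2, north=+2); D at (east=-2, north=2).
  C is 3 units northeast of D: delta (east=+3, north=+3); C at (east=1, north=5).
  B is 4 units southwest of C: delta (east=-4, north=-4); B at (east=-3, north=1).
  A is 4 units west of B: delta (east=-4, north=+0); A at (east=-7, north=1).
Therefore A relative to E: (east=-7, north=1).

Answer: A is at (east=-7, north=1) relative to E.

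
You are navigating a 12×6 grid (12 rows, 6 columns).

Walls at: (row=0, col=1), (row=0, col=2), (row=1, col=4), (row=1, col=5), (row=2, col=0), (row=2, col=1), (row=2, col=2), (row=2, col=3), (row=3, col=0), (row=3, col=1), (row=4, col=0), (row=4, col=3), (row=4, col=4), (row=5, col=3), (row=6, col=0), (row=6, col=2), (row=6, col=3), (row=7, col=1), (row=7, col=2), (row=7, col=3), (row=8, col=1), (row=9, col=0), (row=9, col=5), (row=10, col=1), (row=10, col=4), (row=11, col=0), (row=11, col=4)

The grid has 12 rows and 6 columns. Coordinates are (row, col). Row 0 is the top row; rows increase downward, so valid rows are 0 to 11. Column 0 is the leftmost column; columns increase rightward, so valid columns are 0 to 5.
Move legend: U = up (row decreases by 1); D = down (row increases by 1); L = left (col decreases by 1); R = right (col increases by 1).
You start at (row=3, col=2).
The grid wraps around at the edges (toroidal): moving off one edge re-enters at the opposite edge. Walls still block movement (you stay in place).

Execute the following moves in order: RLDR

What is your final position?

Answer: Final position: (row=4, col=2)

Derivation:
Start: (row=3, col=2)
  R (right): (row=3, col=2) -> (row=3, col=3)
  L (left): (row=3, col=3) -> (row=3, col=2)
  D (down): (row=3, col=2) -> (row=4, col=2)
  R (right): blocked, stay at (row=4, col=2)
Final: (row=4, col=2)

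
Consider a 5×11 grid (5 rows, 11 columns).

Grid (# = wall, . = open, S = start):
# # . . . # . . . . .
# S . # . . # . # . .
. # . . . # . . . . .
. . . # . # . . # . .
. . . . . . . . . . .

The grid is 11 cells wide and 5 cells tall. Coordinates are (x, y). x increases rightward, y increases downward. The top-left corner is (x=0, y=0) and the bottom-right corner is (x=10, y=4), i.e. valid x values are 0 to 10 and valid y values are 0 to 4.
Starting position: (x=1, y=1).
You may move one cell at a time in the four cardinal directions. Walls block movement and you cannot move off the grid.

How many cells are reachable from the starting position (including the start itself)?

Answer: Reachable cells: 43

Derivation:
BFS flood-fill from (x=1, y=1):
  Distance 0: (x=1, y=1)
  Distance 1: (x=2, y=1)
  Distance 2: (x=2, y=0), (x=2, y=2)
  Distance 3: (x=3, y=0), (x=3, y=2), (x=2, y=3)
  Distance 4: (x=4, y=0), (x=4, y=2), (x=1, y=3), (x=2, y=4)
  Distance 5: (x=4, y=1), (x=0, y=3), (x=4, y=3), (x=1, y=4), (x=3, y=4)
  Distance 6: (x=5, y=1), (x=0, y=2), (x=0, y=4), (x=4, y=4)
  Distance 7: (x=5, y=4)
  Distance 8: (x=6, y=4)
  Distance 9: (x=6, y=3), (x=7, y=4)
  Distance 10: (x=6, y=2), (x=7, y=3), (x=8, y=4)
  Distance 11: (x=7, y=2), (x=9, y=4)
  Distance 12: (x=7, y=1), (x=8, y=2), (x=9, y=3), (x=10, y=4)
  Distance 13: (x=7, y=0), (x=9, y=2), (x=10, y=3)
  Distance 14: (x=6, y=0), (x=8, y=0), (x=9, y=1), (x=10, y=2)
  Distance 15: (x=9, y=0), (x=10, y=1)
  Distance 16: (x=10, y=0)
Total reachable: 43 (grid has 43 open cells total)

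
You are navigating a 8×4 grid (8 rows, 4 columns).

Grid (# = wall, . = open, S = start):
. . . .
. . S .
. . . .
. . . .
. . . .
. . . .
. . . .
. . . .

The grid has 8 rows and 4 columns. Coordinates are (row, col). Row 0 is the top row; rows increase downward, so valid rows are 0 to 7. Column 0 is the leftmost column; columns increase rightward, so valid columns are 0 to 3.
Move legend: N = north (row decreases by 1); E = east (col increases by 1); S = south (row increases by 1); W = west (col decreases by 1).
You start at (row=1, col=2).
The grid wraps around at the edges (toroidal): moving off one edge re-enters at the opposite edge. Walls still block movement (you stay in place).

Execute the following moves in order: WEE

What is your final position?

Start: (row=1, col=2)
  W (west): (row=1, col=2) -> (row=1, col=1)
  E (east): (row=1, col=1) -> (row=1, col=2)
  E (east): (row=1, col=2) -> (row=1, col=3)
Final: (row=1, col=3)

Answer: Final position: (row=1, col=3)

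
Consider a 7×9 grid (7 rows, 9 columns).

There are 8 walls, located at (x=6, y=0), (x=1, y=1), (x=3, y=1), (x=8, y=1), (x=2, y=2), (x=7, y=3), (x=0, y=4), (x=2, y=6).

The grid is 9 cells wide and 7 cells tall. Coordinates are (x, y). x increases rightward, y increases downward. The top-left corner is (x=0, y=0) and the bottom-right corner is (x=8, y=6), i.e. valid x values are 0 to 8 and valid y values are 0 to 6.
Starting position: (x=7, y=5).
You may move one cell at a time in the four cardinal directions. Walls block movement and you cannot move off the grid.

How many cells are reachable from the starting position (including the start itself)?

Answer: Reachable cells: 55

Derivation:
BFS flood-fill from (x=7, y=5):
  Distance 0: (x=7, y=5)
  Distance 1: (x=7, y=4), (x=6, y=5), (x=8, y=5), (x=7, y=6)
  Distance 2: (x=6, y=4), (x=8, y=4), (x=5, y=5), (x=6, y=6), (x=8, y=6)
  Distance 3: (x=6, y=3), (x=8, y=3), (x=5, y=4), (x=4, y=5), (x=5, y=6)
  Distance 4: (x=6, y=2), (x=8, y=2), (x=5, y=3), (x=4, y=4), (x=3, y=5), (x=4, y=6)
  Distance 5: (x=6, y=1), (x=5, y=2), (x=7, y=2), (x=4, y=3), (x=3, y=4), (x=2, y=5), (x=3, y=6)
  Distance 6: (x=5, y=1), (x=7, y=1), (x=4, y=2), (x=3, y=3), (x=2, y=4), (x=1, y=5)
  Distance 7: (x=5, y=0), (x=7, y=0), (x=4, y=1), (x=3, y=2), (x=2, y=3), (x=1, y=4), (x=0, y=5), (x=1, y=6)
  Distance 8: (x=4, y=0), (x=8, y=0), (x=1, y=3), (x=0, y=6)
  Distance 9: (x=3, y=0), (x=1, y=2), (x=0, y=3)
  Distance 10: (x=2, y=0), (x=0, y=2)
  Distance 11: (x=1, y=0), (x=0, y=1), (x=2, y=1)
  Distance 12: (x=0, y=0)
Total reachable: 55 (grid has 55 open cells total)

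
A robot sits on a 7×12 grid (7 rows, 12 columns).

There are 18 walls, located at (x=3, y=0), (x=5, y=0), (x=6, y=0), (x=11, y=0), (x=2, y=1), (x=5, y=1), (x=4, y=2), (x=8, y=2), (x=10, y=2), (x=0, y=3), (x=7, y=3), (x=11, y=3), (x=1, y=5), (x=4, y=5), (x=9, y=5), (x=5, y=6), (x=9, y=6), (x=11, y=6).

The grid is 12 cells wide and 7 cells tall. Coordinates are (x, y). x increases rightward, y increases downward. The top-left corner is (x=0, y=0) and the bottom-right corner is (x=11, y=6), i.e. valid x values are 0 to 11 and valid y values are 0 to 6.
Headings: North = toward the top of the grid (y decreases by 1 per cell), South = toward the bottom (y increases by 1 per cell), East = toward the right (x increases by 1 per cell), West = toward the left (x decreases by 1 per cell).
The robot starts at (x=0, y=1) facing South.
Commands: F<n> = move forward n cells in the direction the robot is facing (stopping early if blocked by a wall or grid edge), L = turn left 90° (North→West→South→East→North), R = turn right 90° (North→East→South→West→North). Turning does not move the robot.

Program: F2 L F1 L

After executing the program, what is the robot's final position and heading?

Answer: Final position: (x=1, y=2), facing North

Derivation:
Start: (x=0, y=1), facing South
  F2: move forward 1/2 (blocked), now at (x=0, y=2)
  L: turn left, now facing East
  F1: move forward 1, now at (x=1, y=2)
  L: turn left, now facing North
Final: (x=1, y=2), facing North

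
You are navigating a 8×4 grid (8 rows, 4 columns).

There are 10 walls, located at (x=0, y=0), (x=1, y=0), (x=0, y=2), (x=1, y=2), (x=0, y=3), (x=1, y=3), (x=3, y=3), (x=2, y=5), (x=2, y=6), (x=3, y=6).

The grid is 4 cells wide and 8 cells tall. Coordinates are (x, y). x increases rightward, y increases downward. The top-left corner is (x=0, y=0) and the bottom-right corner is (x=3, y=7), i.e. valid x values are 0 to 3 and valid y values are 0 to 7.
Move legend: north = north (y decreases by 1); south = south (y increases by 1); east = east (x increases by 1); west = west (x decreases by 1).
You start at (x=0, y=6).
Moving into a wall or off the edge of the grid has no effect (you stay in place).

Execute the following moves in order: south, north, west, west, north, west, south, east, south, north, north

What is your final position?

Answer: Final position: (x=1, y=5)

Derivation:
Start: (x=0, y=6)
  south (south): (x=0, y=6) -> (x=0, y=7)
  north (north): (x=0, y=7) -> (x=0, y=6)
  west (west): blocked, stay at (x=0, y=6)
  west (west): blocked, stay at (x=0, y=6)
  north (north): (x=0, y=6) -> (x=0, y=5)
  west (west): blocked, stay at (x=0, y=5)
  south (south): (x=0, y=5) -> (x=0, y=6)
  east (east): (x=0, y=6) -> (x=1, y=6)
  south (south): (x=1, y=6) -> (x=1, y=7)
  north (north): (x=1, y=7) -> (x=1, y=6)
  north (north): (x=1, y=6) -> (x=1, y=5)
Final: (x=1, y=5)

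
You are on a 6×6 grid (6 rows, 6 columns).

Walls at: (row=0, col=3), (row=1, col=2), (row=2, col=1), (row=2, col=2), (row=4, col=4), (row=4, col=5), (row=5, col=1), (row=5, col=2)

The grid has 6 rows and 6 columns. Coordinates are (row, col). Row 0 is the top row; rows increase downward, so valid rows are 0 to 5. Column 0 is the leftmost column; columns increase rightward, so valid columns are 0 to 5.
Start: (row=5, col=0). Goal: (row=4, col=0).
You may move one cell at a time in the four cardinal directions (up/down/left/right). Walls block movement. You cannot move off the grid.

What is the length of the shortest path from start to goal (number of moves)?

Answer: Shortest path length: 1

Derivation:
BFS from (row=5, col=0) until reaching (row=4, col=0):
  Distance 0: (row=5, col=0)
  Distance 1: (row=4, col=0)  <- goal reached here
One shortest path (1 moves): (row=5, col=0) -> (row=4, col=0)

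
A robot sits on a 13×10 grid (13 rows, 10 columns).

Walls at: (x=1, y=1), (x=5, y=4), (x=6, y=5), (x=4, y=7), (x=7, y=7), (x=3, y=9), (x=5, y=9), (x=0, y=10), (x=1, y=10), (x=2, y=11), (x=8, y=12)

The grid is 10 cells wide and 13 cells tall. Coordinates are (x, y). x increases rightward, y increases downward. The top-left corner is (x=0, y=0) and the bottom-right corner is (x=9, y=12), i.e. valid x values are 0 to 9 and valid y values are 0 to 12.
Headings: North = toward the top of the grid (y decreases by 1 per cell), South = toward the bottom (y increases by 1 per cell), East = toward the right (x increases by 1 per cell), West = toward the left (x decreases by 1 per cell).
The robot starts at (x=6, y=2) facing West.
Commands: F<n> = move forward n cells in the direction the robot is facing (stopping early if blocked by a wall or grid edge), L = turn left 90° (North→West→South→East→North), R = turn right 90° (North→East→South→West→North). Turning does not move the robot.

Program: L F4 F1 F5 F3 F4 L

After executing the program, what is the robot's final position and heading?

Start: (x=6, y=2), facing West
  L: turn left, now facing South
  F4: move forward 2/4 (blocked), now at (x=6, y=4)
  F1: move forward 0/1 (blocked), now at (x=6, y=4)
  F5: move forward 0/5 (blocked), now at (x=6, y=4)
  F3: move forward 0/3 (blocked), now at (x=6, y=4)
  F4: move forward 0/4 (blocked), now at (x=6, y=4)
  L: turn left, now facing East
Final: (x=6, y=4), facing East

Answer: Final position: (x=6, y=4), facing East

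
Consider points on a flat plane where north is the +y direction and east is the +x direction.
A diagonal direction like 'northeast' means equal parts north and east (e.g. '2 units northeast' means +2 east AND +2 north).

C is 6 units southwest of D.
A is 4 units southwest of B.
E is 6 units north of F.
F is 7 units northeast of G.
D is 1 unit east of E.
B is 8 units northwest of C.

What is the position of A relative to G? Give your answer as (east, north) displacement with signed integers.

Place G at the origin (east=0, north=0).
  F is 7 units northeast of G: delta (east=+7, north=+7); F at (east=7, north=7).
  E is 6 units north of F: delta (east=+0, north=+6); E at (east=7, north=13).
  D is 1 unit east of E: delta (east=+1, north=+0); D at (east=8, north=13).
  C is 6 units southwest of D: delta (east=-6, north=-6); C at (east=2, north=7).
  B is 8 units northwest of C: delta (east=-8, north=+8); B at (east=-6, north=15).
  A is 4 units southwest of B: delta (east=-4, north=-4); A at (east=-10, north=11).
Therefore A relative to G: (east=-10, north=11).

Answer: A is at (east=-10, north=11) relative to G.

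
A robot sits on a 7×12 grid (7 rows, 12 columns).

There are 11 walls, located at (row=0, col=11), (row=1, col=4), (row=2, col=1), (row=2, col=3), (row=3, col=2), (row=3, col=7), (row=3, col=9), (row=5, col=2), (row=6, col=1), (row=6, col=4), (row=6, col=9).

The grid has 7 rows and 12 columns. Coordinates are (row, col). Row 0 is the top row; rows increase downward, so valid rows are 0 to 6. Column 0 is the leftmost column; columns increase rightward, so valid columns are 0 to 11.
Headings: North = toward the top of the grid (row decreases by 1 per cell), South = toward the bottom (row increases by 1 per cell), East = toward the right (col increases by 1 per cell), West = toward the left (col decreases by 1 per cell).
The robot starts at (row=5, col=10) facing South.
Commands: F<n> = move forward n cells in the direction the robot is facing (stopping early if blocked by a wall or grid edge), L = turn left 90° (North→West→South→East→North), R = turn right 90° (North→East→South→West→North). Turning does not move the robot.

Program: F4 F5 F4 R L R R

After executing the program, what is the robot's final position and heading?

Start: (row=5, col=10), facing South
  F4: move forward 1/4 (blocked), now at (row=6, col=10)
  F5: move forward 0/5 (blocked), now at (row=6, col=10)
  F4: move forward 0/4 (blocked), now at (row=6, col=10)
  R: turn right, now facing West
  L: turn left, now facing South
  R: turn right, now facing West
  R: turn right, now facing North
Final: (row=6, col=10), facing North

Answer: Final position: (row=6, col=10), facing North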